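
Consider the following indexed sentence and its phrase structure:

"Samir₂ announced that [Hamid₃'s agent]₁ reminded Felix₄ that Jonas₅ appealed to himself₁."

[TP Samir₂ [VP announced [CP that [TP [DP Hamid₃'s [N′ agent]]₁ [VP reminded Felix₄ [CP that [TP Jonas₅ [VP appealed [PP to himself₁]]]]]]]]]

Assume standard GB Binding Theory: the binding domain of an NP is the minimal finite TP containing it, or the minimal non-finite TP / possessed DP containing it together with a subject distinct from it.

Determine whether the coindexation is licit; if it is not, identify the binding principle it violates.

The two coindexed NPs are *[Hamid₃'s agent]₁* and *himself₁*.
*himself₁* is an anaphor. Principle A requires it to be bound within its binding domain — the embedded TP, whose subject is Jonas₅.
Within that domain it is c-commanded by *Jonas₅*, which does not share its index.
*[Hamid₃'s agent]₁* does c-command the anaphor, but from outside its binding domain.
The anaphor is unbound in its domain → Principle A violation.

Principle A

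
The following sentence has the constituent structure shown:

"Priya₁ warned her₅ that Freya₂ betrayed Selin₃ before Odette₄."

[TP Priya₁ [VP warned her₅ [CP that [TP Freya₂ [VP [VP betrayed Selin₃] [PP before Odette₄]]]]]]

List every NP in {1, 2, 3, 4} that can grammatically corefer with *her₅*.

*her* is a pronoun, so Principle B applies: it must be free in its binding domain.
Binding domain of *her₅*: the matrix TP, whose subject is Priya₁.
*Priya₁* c-commands the pronoun within its binding domain → coindexation would violate Principle B.
*Freya₂*: the pronoun c-commands this R-expression → coindexation would violate Principle C on *Freya₂*.
*Selin₃*: the pronoun c-commands this R-expression → coindexation would violate Principle C on *Selin₃*.
*Odette₄*: the pronoun c-commands this R-expression → coindexation would violate Principle C on *Odette₄*.

none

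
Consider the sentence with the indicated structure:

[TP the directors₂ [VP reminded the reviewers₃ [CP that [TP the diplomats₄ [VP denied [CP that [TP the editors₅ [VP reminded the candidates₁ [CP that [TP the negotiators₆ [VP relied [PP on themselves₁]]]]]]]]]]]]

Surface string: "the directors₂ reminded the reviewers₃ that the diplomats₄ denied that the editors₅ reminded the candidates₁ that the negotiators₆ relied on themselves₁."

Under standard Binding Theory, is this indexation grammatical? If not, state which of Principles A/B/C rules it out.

The two coindexed NPs are *the candidates₁* and *themselves₁*.
*themselves₁* is an anaphor. Principle A requires it to be bound within its binding domain — the embedded TP, whose subject is the negotiators₆.
Within that domain it is c-commanded by *the negotiators₆*, which does not share its index.
*the candidates₁* does c-command the anaphor, but from outside its binding domain.
The anaphor is unbound in its domain → Principle A violation.

Principle A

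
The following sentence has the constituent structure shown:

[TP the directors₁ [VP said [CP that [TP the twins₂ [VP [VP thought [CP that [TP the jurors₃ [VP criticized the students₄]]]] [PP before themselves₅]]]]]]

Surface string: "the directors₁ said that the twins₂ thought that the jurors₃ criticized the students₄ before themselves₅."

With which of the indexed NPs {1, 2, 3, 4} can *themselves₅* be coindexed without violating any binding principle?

*themselves* is an anaphor, so Principle A applies: it must be bound in its binding domain.
Binding domain of *themselves₅*: the embedded TP, whose subject is the twins₂.
*the directors₁* c-commands the anaphor but is outside its binding domain → cannot satisfy Principle A.
*the twins₂* c-commands the anaphor within its binding domain → licit binder.
*the jurors₃* does not c-command the anaphor → cannot bind it.
*the students₄* does not c-command the anaphor → cannot bind it.

{2}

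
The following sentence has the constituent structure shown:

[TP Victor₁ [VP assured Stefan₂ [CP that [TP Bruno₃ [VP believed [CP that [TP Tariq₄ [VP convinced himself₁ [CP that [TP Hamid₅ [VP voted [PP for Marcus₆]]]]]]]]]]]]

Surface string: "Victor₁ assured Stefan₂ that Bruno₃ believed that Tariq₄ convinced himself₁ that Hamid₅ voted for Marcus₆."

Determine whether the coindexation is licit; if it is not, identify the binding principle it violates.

Principle A

The two coindexed NPs are *Victor₁* and *himself₁*.
*himself₁* is an anaphor. Principle A requires it to be bound within its binding domain — the embedded TP, whose subject is Tariq₄.
Within that domain it is c-commanded by *Tariq₄*, which does not share its index.
*Victor₁* does c-command the anaphor, but from outside its binding domain.
The anaphor is unbound in its domain → Principle A violation.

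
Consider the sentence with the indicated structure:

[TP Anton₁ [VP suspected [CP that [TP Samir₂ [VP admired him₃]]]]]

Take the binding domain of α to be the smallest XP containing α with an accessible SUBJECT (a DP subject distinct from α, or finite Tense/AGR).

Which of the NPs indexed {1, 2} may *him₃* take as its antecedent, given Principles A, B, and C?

{1}

*him* is a pronoun, so Principle B applies: it must be free in its binding domain.
Binding domain of *him₃*: the embedded TP, whose subject is Samir₂.
*Anton₁* c-commands the pronoun but from outside its binding domain, and is not c-commanded by it → coindexation permitted.
*Samir₂* c-commands the pronoun within its binding domain → coindexation would violate Principle B.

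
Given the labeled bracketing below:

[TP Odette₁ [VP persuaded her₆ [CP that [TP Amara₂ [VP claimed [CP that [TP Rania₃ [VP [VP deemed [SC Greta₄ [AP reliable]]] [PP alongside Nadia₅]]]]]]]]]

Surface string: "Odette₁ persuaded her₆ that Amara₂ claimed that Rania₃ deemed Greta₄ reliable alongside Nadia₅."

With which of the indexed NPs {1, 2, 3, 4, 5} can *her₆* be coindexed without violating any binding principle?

none

*her* is a pronoun, so Principle B applies: it must be free in its binding domain.
Binding domain of *her₆*: the matrix TP, whose subject is Odette₁.
*Odette₁* c-commands the pronoun within its binding domain → coindexation would violate Principle B.
*Amara₂*: the pronoun c-commands this R-expression → coindexation would violate Principle C on *Amara₂*.
*Rania₃*: the pronoun c-commands this R-expression → coindexation would violate Principle C on *Rania₃*.
*Greta₄*: the pronoun c-commands this R-expression → coindexation would violate Principle C on *Greta₄*.
*Nadia₅*: the pronoun c-commands this R-expression → coindexation would violate Principle C on *Nadia₅*.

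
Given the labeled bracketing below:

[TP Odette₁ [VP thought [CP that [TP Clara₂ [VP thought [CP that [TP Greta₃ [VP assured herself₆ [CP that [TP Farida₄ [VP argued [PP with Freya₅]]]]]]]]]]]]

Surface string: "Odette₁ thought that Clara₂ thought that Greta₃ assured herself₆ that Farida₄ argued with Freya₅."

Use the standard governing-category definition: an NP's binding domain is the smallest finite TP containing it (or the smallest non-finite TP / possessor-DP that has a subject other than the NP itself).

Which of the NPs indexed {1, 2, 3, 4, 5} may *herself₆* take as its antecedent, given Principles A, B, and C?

{3}

*herself* is an anaphor, so Principle A applies: it must be bound in its binding domain.
Binding domain of *herself₆*: the embedded TP, whose subject is Greta₃.
*Odette₁* c-commands the anaphor but is outside its binding domain → cannot satisfy Principle A.
*Clara₂* c-commands the anaphor but is outside its binding domain → cannot satisfy Principle A.
*Greta₃* c-commands the anaphor within its binding domain → licit binder.
*Farida₄* does not c-command the anaphor → cannot bind it.
*Freya₅* does not c-command the anaphor → cannot bind it.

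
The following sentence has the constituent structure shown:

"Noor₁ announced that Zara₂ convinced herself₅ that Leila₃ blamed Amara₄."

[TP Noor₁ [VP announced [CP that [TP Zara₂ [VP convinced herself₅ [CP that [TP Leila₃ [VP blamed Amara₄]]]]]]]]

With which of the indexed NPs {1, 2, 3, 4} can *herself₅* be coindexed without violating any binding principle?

*herself* is an anaphor, so Principle A applies: it must be bound in its binding domain.
Binding domain of *herself₅*: the embedded TP, whose subject is Zara₂.
*Noor₁* c-commands the anaphor but is outside its binding domain → cannot satisfy Principle A.
*Zara₂* c-commands the anaphor within its binding domain → licit binder.
*Leila₃* does not c-command the anaphor → cannot bind it.
*Amara₄* does not c-command the anaphor → cannot bind it.

{2}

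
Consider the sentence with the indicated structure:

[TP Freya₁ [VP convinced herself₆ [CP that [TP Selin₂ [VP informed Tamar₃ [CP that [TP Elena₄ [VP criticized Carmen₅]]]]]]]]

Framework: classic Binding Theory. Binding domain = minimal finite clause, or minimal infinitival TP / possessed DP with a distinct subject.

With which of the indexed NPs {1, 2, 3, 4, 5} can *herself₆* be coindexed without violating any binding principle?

*herself* is an anaphor, so Principle A applies: it must be bound in its binding domain.
Binding domain of *herself₆*: the matrix TP, whose subject is Freya₁.
*Freya₁* c-commands the anaphor within its binding domain → licit binder.
*Selin₂* does not c-command the anaphor → cannot bind it.
*Tamar₃* does not c-command the anaphor → cannot bind it.
*Elena₄* does not c-command the anaphor → cannot bind it.
*Carmen₅* does not c-command the anaphor → cannot bind it.

{1}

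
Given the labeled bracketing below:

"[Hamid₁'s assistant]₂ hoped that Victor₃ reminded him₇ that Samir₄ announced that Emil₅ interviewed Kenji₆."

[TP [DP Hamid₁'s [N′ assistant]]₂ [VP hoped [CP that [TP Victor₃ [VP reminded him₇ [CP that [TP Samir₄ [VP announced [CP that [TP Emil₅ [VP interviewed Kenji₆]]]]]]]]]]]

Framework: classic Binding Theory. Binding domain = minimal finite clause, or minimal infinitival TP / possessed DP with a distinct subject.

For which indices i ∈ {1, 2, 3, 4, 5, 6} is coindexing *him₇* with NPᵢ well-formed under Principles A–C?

{1, 2}

*him* is a pronoun, so Principle B applies: it must be free in its binding domain.
Binding domain of *him₇*: the embedded TP, whose subject is Victor₃.
*Hamid₁* and the pronoun do not c-command one another → neither Principle B nor Principle C is at stake; coindexation permitted.
*[Hamid₁'s assistant]₂* c-commands the pronoun but from outside its binding domain, and is not c-commanded by it → coindexation permitted.
*Victor₃* c-commands the pronoun within its binding domain → coindexation would violate Principle B.
*Samir₄*: the pronoun c-commands this R-expression → coindexation would violate Principle C on *Samir₄*.
*Emil₅*: the pronoun c-commands this R-expression → coindexation would violate Principle C on *Emil₅*.
*Kenji₆*: the pronoun c-commands this R-expression → coindexation would violate Principle C on *Kenji₆*.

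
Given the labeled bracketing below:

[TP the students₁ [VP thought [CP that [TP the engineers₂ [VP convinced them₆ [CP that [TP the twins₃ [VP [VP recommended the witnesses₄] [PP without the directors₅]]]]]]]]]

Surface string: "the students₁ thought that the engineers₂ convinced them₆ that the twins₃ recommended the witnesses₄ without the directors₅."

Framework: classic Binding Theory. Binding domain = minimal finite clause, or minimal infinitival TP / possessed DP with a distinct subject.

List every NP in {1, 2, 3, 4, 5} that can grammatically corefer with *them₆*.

{1}

*them* is a pronoun, so Principle B applies: it must be free in its binding domain.
Binding domain of *them₆*: the embedded TP, whose subject is the engineers₂.
*the students₁* c-commands the pronoun but from outside its binding domain, and is not c-commanded by it → coindexation permitted.
*the engineers₂* c-commands the pronoun within its binding domain → coindexation would violate Principle B.
*the twins₃*: the pronoun c-commands this R-expression → coindexation would violate Principle C on *the twins₃*.
*the witnesses₄*: the pronoun c-commands this R-expression → coindexation would violate Principle C on *the witnesses₄*.
*the directors₅*: the pronoun c-commands this R-expression → coindexation would violate Principle C on *the directors₅*.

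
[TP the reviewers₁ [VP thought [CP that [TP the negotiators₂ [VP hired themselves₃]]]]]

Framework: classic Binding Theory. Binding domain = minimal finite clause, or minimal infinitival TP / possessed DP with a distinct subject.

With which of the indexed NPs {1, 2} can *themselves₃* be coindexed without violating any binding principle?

{2}

*themselves* is an anaphor, so Principle A applies: it must be bound in its binding domain.
Binding domain of *themselves₃*: the embedded TP, whose subject is the negotiators₂.
*the reviewers₁* c-commands the anaphor but is outside its binding domain → cannot satisfy Principle A.
*the negotiators₂* c-commands the anaphor within its binding domain → licit binder.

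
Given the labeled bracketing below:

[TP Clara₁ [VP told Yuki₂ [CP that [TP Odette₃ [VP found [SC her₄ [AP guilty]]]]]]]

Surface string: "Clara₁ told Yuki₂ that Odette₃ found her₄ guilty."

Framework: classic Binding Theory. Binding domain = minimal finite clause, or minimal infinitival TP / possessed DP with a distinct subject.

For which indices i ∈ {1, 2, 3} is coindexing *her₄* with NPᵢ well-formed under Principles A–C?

{1, 2}

*her* is a pronoun, so Principle B applies: it must be free in its binding domain.
Binding domain of *her₄*: the embedded TP, whose subject is Odette₃.
*Clara₁* c-commands the pronoun but from outside its binding domain, and is not c-commanded by it → coindexation permitted.
*Yuki₂* c-commands the pronoun but from outside its binding domain, and is not c-commanded by it → coindexation permitted.
*Odette₃* c-commands the pronoun within its binding domain → coindexation would violate Principle B.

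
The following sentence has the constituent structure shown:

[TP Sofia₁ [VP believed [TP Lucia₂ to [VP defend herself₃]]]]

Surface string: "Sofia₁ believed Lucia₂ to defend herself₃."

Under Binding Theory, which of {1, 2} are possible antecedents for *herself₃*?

*herself* is an anaphor, so Principle A applies: it must be bound in its binding domain.
Binding domain of *herself₃*: the embedded TP, whose subject is Lucia₂.
*Sofia₁* c-commands the anaphor but is outside its binding domain → cannot satisfy Principle A.
*Lucia₂* c-commands the anaphor within its binding domain → licit binder.

{2}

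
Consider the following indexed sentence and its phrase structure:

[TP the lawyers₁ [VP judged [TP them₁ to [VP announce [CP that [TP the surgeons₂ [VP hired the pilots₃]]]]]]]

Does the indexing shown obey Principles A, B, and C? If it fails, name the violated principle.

The two coindexed NPs are *the lawyers₁* and *them₁*.
*them₁* is a pronoun. Its binding domain is the matrix TP, whose subject is the lawyers₁.
*the lawyers₁* c-commands it within that domain and carries the same index.
The pronoun is locally bound → Principle B violation.

Principle B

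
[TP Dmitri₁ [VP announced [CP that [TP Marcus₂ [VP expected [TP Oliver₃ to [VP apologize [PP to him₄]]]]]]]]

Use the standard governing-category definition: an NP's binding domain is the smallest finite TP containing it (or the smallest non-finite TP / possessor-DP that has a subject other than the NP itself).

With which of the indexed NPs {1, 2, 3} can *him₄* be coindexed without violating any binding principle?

{1, 2}

*him* is a pronoun, so Principle B applies: it must be free in its binding domain.
Binding domain of *him₄*: the embedded TP, whose subject is Oliver₃.
*Dmitri₁* c-commands the pronoun but from outside its binding domain, and is not c-commanded by it → coindexation permitted.
*Marcus₂* c-commands the pronoun but from outside its binding domain, and is not c-commanded by it → coindexation permitted.
*Oliver₃* c-commands the pronoun within its binding domain → coindexation would violate Principle B.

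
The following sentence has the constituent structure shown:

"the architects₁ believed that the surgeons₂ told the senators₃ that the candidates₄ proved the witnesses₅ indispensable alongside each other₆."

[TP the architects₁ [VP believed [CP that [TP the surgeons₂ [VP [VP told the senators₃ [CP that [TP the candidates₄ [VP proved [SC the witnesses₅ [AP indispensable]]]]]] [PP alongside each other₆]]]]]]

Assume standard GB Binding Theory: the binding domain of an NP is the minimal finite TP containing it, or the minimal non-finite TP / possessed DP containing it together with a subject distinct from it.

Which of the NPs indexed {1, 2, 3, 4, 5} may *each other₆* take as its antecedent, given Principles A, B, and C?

{2}

*each other* is an anaphor, so Principle A applies: it must be bound in its binding domain.
Binding domain of *each other₆*: the embedded TP, whose subject is the surgeons₂.
*the architects₁* c-commands the anaphor but is outside its binding domain → cannot satisfy Principle A.
*the surgeons₂* c-commands the anaphor within its binding domain → licit binder.
*the senators₃* does not c-command the anaphor → cannot bind it.
*the candidates₄* does not c-command the anaphor → cannot bind it.
*the witnesses₅* does not c-command the anaphor → cannot bind it.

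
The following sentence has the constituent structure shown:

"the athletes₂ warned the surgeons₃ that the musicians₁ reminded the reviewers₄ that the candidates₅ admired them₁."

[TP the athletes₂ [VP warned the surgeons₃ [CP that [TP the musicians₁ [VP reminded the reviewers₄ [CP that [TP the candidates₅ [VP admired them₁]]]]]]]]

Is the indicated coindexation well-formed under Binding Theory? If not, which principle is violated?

The two coindexed NPs are *the musicians₁* and *them₁*.
*them₁* is a pronoun; its binding domain is the embedded TP, whose subject is the candidates₅. Within that domain it is c-commanded only by *the candidates₅*, which carries a different index — the pronoun is free locally, so Principle B holds.
*the musicians₁* is an R-expression; *them₁* does not c-command it, and no other NP shares its index, so Principle C is satisfied.
All principles are respected.

grammatical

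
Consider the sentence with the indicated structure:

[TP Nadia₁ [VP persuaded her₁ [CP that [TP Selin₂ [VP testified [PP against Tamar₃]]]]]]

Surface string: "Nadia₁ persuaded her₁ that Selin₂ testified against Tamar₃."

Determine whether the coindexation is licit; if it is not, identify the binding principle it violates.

Principle B

The two coindexed NPs are *Nadia₁* and *her₁*.
*her₁* is a pronoun. Its binding domain is the matrix TP, whose subject is Nadia₁.
*Nadia₁* c-commands it within that domain and carries the same index.
The pronoun is locally bound → Principle B violation.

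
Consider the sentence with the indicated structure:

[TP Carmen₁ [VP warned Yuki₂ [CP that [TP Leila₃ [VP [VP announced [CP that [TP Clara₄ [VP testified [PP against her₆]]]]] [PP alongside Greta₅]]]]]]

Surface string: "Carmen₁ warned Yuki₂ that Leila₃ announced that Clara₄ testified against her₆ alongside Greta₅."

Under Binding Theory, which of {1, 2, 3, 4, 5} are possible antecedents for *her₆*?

{1, 2, 3, 5}

*her* is a pronoun, so Principle B applies: it must be free in its binding domain.
Binding domain of *her₆*: the embedded TP, whose subject is Clara₄.
*Carmen₁* c-commands the pronoun but from outside its binding domain, and is not c-commanded by it → coindexation permitted.
*Yuki₂* c-commands the pronoun but from outside its binding domain, and is not c-commanded by it → coindexation permitted.
*Leila₃* c-commands the pronoun but from outside its binding domain, and is not c-commanded by it → coindexation permitted.
*Clara₄* c-commands the pronoun within its binding domain → coindexation would violate Principle B.
*Greta₅* and the pronoun do not c-command one another → neither Principle B nor Principle C is at stake; coindexation permitted.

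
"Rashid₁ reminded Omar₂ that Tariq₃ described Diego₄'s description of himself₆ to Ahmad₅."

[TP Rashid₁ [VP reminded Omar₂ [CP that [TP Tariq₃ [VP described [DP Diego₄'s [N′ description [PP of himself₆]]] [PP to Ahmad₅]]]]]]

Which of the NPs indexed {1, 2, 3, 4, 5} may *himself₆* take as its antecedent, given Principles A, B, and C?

{4}

*himself* is an anaphor, so Principle A applies: it must be bound in its binding domain.
Binding domain of *himself₆*: the possessed DP, whose subject is Diego₄.
*Rashid₁* c-commands the anaphor but is outside its binding domain → cannot satisfy Principle A.
*Omar₂* c-commands the anaphor but is outside its binding domain → cannot satisfy Principle A.
*Tariq₃* c-commands the anaphor but is outside its binding domain → cannot satisfy Principle A.
*Diego₄* c-commands the anaphor within its binding domain → licit binder.
*Ahmad₅* does not c-command the anaphor → cannot bind it.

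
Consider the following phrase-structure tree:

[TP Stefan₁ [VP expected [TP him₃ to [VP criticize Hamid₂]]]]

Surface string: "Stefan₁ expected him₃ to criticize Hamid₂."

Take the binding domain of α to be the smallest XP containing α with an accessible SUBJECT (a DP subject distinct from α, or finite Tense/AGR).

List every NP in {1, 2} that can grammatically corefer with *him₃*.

none

*him* is a pronoun, so Principle B applies: it must be free in its binding domain.
Binding domain of *him₃*: the matrix TP, whose subject is Stefan₁.
*Stefan₁* c-commands the pronoun within its binding domain → coindexation would violate Principle B.
*Hamid₂*: the pronoun c-commands this R-expression → coindexation would violate Principle C on *Hamid₂*.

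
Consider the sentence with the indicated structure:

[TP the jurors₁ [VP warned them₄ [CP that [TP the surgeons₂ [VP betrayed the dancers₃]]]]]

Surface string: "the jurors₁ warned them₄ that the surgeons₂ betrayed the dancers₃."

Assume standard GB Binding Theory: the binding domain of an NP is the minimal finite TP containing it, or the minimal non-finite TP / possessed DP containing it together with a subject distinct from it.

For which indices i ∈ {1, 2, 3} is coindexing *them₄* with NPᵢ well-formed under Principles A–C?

none

*them* is a pronoun, so Principle B applies: it must be free in its binding domain.
Binding domain of *them₄*: the matrix TP, whose subject is the jurors₁.
*the jurors₁* c-commands the pronoun within its binding domain → coindexation would violate Principle B.
*the surgeons₂*: the pronoun c-commands this R-expression → coindexation would violate Principle C on *the surgeons₂*.
*the dancers₃*: the pronoun c-commands this R-expression → coindexation would violate Principle C on *the dancers₃*.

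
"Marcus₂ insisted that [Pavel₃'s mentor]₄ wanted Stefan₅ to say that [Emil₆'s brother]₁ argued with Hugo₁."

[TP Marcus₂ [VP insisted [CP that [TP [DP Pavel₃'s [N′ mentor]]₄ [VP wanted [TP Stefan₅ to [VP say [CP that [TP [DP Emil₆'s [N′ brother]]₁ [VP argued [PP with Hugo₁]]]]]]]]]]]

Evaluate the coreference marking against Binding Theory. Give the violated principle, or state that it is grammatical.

Principle C

The two coindexed NPs are *[Emil₆'s brother]₁* and *Hugo₁*.
*Hugo₁* is an R-expression. Principle C requires it to be free everywhere.
*[Emil₆'s brother]₁* c-commands it and carries the same index.
The R-expression is bound → Principle C violation.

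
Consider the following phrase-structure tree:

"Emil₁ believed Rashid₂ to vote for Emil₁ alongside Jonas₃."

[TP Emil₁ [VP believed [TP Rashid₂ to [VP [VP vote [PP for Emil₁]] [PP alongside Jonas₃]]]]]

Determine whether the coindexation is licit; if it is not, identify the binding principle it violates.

Principle C

The two coindexed NPs are *Emil₁* (the higher occurrence) and *Emil₁* (the lower occurrence).
*Emil₁* (the lower occurrence) is an R-expression. Principle C requires it to be free everywhere.
*Emil₁* (the higher occurrence) c-commands it and carries the same index.
The R-expression is bound → Principle C violation.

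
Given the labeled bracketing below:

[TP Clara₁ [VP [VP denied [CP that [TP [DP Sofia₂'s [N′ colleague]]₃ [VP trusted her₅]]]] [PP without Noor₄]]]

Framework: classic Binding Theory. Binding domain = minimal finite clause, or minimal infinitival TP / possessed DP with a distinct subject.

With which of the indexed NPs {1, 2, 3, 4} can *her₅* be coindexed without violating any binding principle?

{1, 2, 4}

*her* is a pronoun, so Principle B applies: it must be free in its binding domain.
Binding domain of *her₅*: the embedded TP, whose subject is [Sofia₂'s colleague]₃.
*Clara₁* c-commands the pronoun but from outside its binding domain, and is not c-commanded by it → coindexation permitted.
*Sofia₂* and the pronoun do not c-command one another → neither Principle B nor Principle C is at stake; coindexation permitted.
*[Sofia₂'s colleague]₃* c-commands the pronoun within its binding domain → coindexation would violate Principle B.
*Noor₄* and the pronoun do not c-command one another → neither Principle B nor Principle C is at stake; coindexation permitted.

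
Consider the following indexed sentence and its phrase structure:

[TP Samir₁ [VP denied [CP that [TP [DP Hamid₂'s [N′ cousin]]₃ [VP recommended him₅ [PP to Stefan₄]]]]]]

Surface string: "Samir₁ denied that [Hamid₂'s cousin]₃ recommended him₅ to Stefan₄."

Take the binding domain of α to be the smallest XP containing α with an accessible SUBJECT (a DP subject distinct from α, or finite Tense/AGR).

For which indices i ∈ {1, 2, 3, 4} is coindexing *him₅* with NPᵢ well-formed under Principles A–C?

{1, 2}

*him* is a pronoun, so Principle B applies: it must be free in its binding domain.
Binding domain of *him₅*: the embedded TP, whose subject is [Hamid₂'s cousin]₃.
*Samir₁* c-commands the pronoun but from outside its binding domain, and is not c-commanded by it → coindexation permitted.
*Hamid₂* and the pronoun do not c-command one another → neither Principle B nor Principle C is at stake; coindexation permitted.
*[Hamid₂'s cousin]₃* c-commands the pronoun within its binding domain → coindexation would violate Principle B.
*Stefan₄*: the pronoun c-commands this R-expression → coindexation would violate Principle C on *Stefan₄*.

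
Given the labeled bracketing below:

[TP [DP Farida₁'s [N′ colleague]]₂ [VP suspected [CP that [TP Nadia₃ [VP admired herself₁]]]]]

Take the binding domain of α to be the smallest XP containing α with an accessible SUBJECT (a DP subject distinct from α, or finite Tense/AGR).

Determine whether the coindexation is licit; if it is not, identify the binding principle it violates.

The two coindexed NPs are *Farida₁* and *herself₁*.
*herself₁* is an anaphor. Principle A requires it to be bound within its binding domain — the embedded TP, whose subject is Nadia₃.
Within that domain it is c-commanded by *Nadia₃*, which does not share its index.
*Farida₁* does not c-command the anaphor at all.
The anaphor is unbound in its domain → Principle A violation.

Principle A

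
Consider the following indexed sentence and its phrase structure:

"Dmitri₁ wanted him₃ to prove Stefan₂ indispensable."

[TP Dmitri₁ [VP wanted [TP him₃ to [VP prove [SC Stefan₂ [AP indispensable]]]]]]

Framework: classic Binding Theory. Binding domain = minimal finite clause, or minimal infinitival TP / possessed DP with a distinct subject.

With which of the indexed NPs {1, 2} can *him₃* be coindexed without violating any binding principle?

*him* is a pronoun, so Principle B applies: it must be free in its binding domain.
Binding domain of *him₃*: the matrix TP, whose subject is Dmitri₁.
*Dmitri₁* c-commands the pronoun within its binding domain → coindexation would violate Principle B.
*Stefan₂*: the pronoun c-commands this R-expression → coindexation would violate Principle C on *Stefan₂*.

none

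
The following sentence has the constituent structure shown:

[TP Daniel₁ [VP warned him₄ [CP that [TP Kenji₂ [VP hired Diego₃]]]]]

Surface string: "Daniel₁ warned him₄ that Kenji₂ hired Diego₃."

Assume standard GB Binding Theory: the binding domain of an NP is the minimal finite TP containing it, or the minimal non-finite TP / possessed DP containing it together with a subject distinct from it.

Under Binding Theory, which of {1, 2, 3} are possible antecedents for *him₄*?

*him* is a pronoun, so Principle B applies: it must be free in its binding domain.
Binding domain of *him₄*: the matrix TP, whose subject is Daniel₁.
*Daniel₁* c-commands the pronoun within its binding domain → coindexation would violate Principle B.
*Kenji₂*: the pronoun c-commands this R-expression → coindexation would violate Principle C on *Kenji₂*.
*Diego₃*: the pronoun c-commands this R-expression → coindexation would violate Principle C on *Diego₃*.

none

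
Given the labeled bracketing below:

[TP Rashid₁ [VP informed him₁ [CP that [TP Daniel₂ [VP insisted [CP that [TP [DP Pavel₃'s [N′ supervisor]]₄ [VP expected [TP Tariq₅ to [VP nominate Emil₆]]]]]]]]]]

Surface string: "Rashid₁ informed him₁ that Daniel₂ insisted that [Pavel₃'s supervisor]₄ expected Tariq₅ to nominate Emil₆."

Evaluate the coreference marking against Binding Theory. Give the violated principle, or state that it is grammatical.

Principle B

The two coindexed NPs are *Rashid₁* and *him₁*.
*him₁* is a pronoun. Its binding domain is the matrix TP, whose subject is Rashid₁.
*Rashid₁* c-commands it within that domain and carries the same index.
The pronoun is locally bound → Principle B violation.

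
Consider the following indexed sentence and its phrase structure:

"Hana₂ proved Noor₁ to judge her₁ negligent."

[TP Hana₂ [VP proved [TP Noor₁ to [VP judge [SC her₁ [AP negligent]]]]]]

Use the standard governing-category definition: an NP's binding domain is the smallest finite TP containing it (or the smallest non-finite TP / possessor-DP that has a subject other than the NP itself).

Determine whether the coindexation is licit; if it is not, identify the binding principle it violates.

Principle B

The two coindexed NPs are *Noor₁* and *her₁*.
*her₁* is a pronoun. Its binding domain is the embedded TP, whose subject is Noor₁.
*Noor₁* c-commands it within that domain and carries the same index.
The pronoun is locally bound → Principle B violation.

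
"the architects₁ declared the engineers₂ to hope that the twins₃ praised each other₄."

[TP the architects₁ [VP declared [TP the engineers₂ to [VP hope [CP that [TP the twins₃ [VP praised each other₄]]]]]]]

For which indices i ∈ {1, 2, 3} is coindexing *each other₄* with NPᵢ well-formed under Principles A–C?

{3}

*each other* is an anaphor, so Principle A applies: it must be bound in its binding domain.
Binding domain of *each other₄*: the embedded TP, whose subject is the twins₃.
*the architects₁* c-commands the anaphor but is outside its binding domain → cannot satisfy Principle A.
*the engineers₂* c-commands the anaphor but is outside its binding domain → cannot satisfy Principle A.
*the twins₃* c-commands the anaphor within its binding domain → licit binder.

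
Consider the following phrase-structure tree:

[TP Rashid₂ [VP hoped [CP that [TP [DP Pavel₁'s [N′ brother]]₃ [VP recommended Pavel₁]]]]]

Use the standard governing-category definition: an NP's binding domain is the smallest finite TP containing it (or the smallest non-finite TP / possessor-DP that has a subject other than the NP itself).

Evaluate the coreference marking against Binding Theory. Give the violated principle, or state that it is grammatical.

grammatical

The two coindexed NPs are *Pavel₁* and *Pavel₁*.
*Pavel₁* is an R-expression; no coindexed NP c-commands it, so Principle C holds.
*Pavel₁* is an R-expression; *Pavel₁* does not c-command it, and no other NP shares its index, so Principle C is satisfied.
All principles are respected.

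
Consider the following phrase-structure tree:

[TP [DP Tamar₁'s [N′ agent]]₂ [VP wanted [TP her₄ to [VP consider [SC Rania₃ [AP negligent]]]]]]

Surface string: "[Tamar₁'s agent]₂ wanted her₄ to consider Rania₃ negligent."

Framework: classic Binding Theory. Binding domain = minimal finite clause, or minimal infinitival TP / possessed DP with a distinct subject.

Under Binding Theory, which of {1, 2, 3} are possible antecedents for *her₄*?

*her* is a pronoun, so Principle B applies: it must be free in its binding domain.
Binding domain of *her₄*: the matrix TP, whose subject is [Tamar₁'s agent]₂.
*Tamar₁* and the pronoun do not c-command one another → neither Principle B nor Principle C is at stake; coindexation permitted.
*[Tamar₁'s agent]₂* c-commands the pronoun within its binding domain → coindexation would violate Principle B.
*Rania₃*: the pronoun c-commands this R-expression → coindexation would violate Principle C on *Rania₃*.

{1}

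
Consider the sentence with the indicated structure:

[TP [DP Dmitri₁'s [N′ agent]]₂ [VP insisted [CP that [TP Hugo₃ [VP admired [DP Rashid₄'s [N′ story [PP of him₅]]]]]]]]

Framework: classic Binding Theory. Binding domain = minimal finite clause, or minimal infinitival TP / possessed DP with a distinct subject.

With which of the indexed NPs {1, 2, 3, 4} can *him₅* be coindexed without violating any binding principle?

{1, 2, 3}

*him* is a pronoun, so Principle B applies: it must be free in its binding domain.
Binding domain of *him₅*: the possessed DP, whose subject is Rashid₄.
*Dmitri₁* and the pronoun do not c-command one another → neither Principle B nor Principle C is at stake; coindexation permitted.
*[Dmitri₁'s agent]₂* c-commands the pronoun but from outside its binding domain, and is not c-commanded by it → coindexation permitted.
*Hugo₃* c-commands the pronoun but from outside its binding domain, and is not c-commanded by it → coindexation permitted.
*Rashid₄* c-commands the pronoun within its binding domain → coindexation would violate Principle B.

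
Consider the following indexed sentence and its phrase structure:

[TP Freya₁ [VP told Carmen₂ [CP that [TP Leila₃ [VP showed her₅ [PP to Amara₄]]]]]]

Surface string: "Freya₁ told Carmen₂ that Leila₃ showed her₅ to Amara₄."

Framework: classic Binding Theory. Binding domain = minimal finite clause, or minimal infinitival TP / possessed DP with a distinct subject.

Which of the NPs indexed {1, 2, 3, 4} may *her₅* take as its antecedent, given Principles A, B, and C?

*her* is a pronoun, so Principle B applies: it must be free in its binding domain.
Binding domain of *her₅*: the embedded TP, whose subject is Leila₃.
*Freya₁* c-commands the pronoun but from outside its binding domain, and is not c-commanded by it → coindexation permitted.
*Carmen₂* c-commands the pronoun but from outside its binding domain, and is not c-commanded by it → coindexation permitted.
*Leila₃* c-commands the pronoun within its binding domain → coindexation would violate Principle B.
*Amara₄*: the pronoun c-commands this R-expression → coindexation would violate Principle C on *Amara₄*.

{1, 2}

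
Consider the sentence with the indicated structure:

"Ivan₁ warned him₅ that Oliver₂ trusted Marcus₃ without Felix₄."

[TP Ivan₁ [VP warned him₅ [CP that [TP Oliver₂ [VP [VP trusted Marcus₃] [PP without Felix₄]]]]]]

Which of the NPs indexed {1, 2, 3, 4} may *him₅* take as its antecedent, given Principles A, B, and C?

none

*him* is a pronoun, so Principle B applies: it must be free in its binding domain.
Binding domain of *him₅*: the matrix TP, whose subject is Ivan₁.
*Ivan₁* c-commands the pronoun within its binding domain → coindexation would violate Principle B.
*Oliver₂*: the pronoun c-commands this R-expression → coindexation would violate Principle C on *Oliver₂*.
*Marcus₃*: the pronoun c-commands this R-expression → coindexation would violate Principle C on *Marcus₃*.
*Felix₄*: the pronoun c-commands this R-expression → coindexation would violate Principle C on *Felix₄*.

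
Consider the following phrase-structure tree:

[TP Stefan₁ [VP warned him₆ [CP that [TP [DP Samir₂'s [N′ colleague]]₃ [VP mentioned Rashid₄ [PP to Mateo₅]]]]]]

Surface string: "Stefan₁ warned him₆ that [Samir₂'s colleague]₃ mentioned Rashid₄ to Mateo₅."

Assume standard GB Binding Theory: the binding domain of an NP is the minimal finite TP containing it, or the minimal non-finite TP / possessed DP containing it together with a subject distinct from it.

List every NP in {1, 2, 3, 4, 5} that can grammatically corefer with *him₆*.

*him* is a pronoun, so Principle B applies: it must be free in its binding domain.
Binding domain of *him₆*: the matrix TP, whose subject is Stefan₁.
*Stefan₁* c-commands the pronoun within its binding domain → coindexation would violate Principle B.
*Samir₂*: the pronoun c-commands this R-expression → coindexation would violate Principle C on *Samir₂*.
*[Samir₂'s colleague]₃*: the pronoun c-commands this R-expression → coindexation would violate Principle C on *[Samir₂'s colleague]₃*.
*Rashid₄*: the pronoun c-commands this R-expression → coindexation would violate Principle C on *Rashid₄*.
*Mateo₅*: the pronoun c-commands this R-expression → coindexation would violate Principle C on *Mateo₅*.

none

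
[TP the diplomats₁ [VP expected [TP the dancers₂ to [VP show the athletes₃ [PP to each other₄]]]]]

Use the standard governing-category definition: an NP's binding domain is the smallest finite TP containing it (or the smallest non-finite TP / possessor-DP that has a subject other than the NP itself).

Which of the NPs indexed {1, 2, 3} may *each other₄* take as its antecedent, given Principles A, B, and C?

*each other* is an anaphor, so Principle A applies: it must be bound in its binding domain.
Binding domain of *each other₄*: the embedded TP, whose subject is the dancers₂.
*the diplomats₁* c-commands the anaphor but is outside its binding domain → cannot satisfy Principle A.
*the dancers₂* c-commands the anaphor within its binding domain → licit binder.
*the athletes₃* c-commands the anaphor within its binding domain → licit binder.

{2, 3}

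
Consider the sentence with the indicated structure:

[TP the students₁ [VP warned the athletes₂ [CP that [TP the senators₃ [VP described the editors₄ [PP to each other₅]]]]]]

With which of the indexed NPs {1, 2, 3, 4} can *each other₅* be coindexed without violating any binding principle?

{3, 4}

*each other* is an anaphor, so Principle A applies: it must be bound in its binding domain.
Binding domain of *each other₅*: the embedded TP, whose subject is the senators₃.
*the students₁* c-commands the anaphor but is outside its binding domain → cannot satisfy Principle A.
*the athletes₂* c-commands the anaphor but is outside its binding domain → cannot satisfy Principle A.
*the senators₃* c-commands the anaphor within its binding domain → licit binder.
*the editors₄* c-commands the anaphor within its binding domain → licit binder.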